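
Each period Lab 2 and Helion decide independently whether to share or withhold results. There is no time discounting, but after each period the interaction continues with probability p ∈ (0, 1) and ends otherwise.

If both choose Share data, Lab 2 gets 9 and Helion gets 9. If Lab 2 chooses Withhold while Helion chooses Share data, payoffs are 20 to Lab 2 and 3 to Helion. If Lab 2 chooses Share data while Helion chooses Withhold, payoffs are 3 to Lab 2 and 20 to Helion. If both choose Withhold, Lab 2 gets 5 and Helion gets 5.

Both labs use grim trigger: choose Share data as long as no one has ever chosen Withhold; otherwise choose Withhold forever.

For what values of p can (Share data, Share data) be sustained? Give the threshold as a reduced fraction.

Expected cooperation value is 9 + p·9 + p²·9 + … = 9/(1−p); deviation gives 20 + p·5/(1−p).
9 ≥ 20(1−p) + 5p ⇒ 15p ≥ 11 ⇒ p ≥ 11/15.

11/15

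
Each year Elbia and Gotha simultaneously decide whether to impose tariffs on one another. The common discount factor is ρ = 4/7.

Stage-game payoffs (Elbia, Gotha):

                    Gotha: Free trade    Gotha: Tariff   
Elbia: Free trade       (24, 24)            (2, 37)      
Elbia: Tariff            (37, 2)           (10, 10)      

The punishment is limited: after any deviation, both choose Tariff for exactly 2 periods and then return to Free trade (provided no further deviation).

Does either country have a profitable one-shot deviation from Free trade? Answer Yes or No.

Yes

Comparing payoff streams over the 3 periods until play realigns: cooperate → 24(1+ρ+…+ρ^2); deviate → 37 + 10(ρ+…+ρ^2).
Cooperation is sustained iff (24−10)(ρ+…+ρ^2) ≥ 37−24.
ρ+…+ρ^2 = 4/7·(1−(4/7)^2)/(1−4/7) = 0.8980, and (37−24)/(24−10) = 0.9286.
0.8980 < 0.9286, so cooperation is not sustainable.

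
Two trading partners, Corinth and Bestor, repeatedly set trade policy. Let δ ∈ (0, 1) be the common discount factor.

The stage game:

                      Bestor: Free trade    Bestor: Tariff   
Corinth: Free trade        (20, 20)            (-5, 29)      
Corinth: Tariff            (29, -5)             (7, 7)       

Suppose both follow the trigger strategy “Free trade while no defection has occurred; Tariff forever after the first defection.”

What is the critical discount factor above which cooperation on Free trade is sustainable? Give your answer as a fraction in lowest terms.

Cooperation forever yields 20 each period: 20/(1−δ).
Deviating yields 29 once, then 7 forever: 29 + 7δ/(1−δ).
No profitable deviation requires 20/(1−δ) ≥ 29 + 7δ/(1−δ).
Multiplying by (1−δ): 20 ≥ 29(1−δ) + 7δ = 29 − 22δ.
So 22δ ≥ 9, i.e. δ ≥ 9/22.

9/22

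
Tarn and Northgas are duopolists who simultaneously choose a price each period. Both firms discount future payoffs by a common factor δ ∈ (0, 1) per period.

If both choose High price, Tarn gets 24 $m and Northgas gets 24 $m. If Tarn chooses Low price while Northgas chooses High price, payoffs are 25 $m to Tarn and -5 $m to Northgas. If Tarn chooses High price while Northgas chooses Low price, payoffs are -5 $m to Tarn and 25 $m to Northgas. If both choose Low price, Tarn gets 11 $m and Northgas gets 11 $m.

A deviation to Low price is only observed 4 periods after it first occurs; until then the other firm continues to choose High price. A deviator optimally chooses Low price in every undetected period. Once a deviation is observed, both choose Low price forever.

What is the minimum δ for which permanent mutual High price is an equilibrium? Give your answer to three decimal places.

0.517

Deviating for the 4 undetected periods gains 25−24 = 1 per period over cooperation, then loses 24−11 = 13 per period forever once punishment starts.
Gain: 1(1 + δ + … + δ^3); loss: 13·δ^4/(1−δ).
No profitable deviation ⇔ 1(1−δ^4) ≤ 13·δ^4, i.e. δ^4 ≥ 1/(1+13) = 1/14.
Hence δ ≥ (1/14)^(1/4) ≈ 0.517.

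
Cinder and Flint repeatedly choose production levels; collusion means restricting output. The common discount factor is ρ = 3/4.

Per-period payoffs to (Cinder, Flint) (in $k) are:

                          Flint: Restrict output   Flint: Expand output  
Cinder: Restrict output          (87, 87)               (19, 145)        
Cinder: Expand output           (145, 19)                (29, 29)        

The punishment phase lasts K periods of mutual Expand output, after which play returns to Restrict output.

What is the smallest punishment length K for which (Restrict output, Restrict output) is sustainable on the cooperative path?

2

IC: ρ(1−ρ^K)/(1−ρ) ≥ (145−87)/(87−29) = 1.
With ρ = 3/4: need 1 − ρ^K ≥ 1·(1−3/4)/(3/4), i.e. ρ^K ≤ 0.6667.
Since (3/4)^1 = 0.7500 and (3/4)^2 = 0.5625, the smallest such K is 2.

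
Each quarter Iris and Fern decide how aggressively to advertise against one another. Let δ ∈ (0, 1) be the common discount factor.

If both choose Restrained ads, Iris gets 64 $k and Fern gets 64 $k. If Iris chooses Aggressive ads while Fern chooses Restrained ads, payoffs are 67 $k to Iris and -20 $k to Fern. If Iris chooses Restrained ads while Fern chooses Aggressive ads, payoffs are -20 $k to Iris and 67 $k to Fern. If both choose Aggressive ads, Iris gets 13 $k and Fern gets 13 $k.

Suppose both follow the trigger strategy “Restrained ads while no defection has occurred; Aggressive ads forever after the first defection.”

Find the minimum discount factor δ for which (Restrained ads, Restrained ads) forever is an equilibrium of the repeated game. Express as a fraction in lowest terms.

64/(1−δ) ≥ 67 + 13δ/(1−δ)
64 ≥ 67 − 54δ
δ ≥ 3/54 = 1/18.

1/18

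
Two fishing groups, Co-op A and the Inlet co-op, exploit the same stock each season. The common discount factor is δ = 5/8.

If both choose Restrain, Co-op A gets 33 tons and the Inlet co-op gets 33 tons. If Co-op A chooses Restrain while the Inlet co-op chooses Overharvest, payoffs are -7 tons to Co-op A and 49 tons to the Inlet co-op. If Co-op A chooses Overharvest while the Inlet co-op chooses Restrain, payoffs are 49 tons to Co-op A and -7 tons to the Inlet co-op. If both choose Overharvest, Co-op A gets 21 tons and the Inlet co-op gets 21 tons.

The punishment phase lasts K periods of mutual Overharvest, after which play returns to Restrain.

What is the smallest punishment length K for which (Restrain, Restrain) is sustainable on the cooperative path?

4

No profitable deviation requires (33−21)(δ+…+δ^K) ≥ 49−33, i.e. δ+…+δ^K ≥ 4/3 ≈ 1.3333.
With δ = 5/8, the partial sums are K=1: 0.6250, K=2: 1.0156, K=3: 1.2598, K=4: 1.4124.
K = 4 is the first length at which the sum reaches 1.3333.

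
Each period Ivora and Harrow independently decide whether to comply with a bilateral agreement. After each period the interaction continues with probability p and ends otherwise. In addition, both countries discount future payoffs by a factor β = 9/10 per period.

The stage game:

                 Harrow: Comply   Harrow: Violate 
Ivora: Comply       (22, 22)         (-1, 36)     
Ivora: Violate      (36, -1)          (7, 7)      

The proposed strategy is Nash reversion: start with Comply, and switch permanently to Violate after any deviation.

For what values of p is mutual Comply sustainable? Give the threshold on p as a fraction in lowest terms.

140/261

With continuation probability p and discount β, the effective per-period discount factor is βp.
Grim-trigger IC: βp ≥ (36−22)/(36−7) = 14/29.
So p ≥ (14/29)/(9/10) = 140/261.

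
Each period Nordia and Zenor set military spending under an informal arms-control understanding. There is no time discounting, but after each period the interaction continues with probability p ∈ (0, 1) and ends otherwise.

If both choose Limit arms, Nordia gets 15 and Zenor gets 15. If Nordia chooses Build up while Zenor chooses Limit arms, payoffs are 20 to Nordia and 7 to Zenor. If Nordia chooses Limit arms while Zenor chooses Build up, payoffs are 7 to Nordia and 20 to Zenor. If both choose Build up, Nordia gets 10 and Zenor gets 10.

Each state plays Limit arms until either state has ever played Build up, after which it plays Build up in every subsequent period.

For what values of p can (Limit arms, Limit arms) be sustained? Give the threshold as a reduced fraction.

1/2

Expected cooperation value is 15 + p·15 + p²·15 + … = 15/(1−p); deviation gives 20 + p·10/(1−p).
15 ≥ 20(1−p) + 10p ⇒ 10p ≥ 5 ⇒ p ≥ 5/10 = 1/2.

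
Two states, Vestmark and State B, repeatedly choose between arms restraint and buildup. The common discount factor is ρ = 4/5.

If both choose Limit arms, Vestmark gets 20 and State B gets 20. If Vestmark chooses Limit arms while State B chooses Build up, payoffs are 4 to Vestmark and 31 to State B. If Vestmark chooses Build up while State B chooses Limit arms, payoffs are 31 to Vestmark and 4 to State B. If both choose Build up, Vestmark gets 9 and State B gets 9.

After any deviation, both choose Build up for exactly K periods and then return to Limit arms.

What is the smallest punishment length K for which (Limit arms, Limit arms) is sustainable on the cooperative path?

2

IC: ρ(1−ρ^K)/(1−ρ) ≥ (31−20)/(20−9) = 1.
With ρ = 4/5: need 1 − ρ^K ≥ 1·(1−4/5)/(4/5), i.e. ρ^K ≤ 0.7500.
Since (4/5)^1 = 0.8000 and (4/5)^2 = 0.6400, the smallest such K is 2.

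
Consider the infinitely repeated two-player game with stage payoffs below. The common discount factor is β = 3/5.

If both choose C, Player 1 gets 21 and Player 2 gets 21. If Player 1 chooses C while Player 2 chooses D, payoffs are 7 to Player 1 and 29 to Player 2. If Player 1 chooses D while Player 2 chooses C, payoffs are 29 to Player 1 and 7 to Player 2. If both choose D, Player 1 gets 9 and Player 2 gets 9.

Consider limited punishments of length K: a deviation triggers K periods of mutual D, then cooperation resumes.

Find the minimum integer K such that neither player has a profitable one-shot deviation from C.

2

No profitable deviation requires (21−9)(β+…+β^K) ≥ 29−21, i.e. β+…+β^K ≥ 2/3 ≈ 0.6667.
With β = 3/5, the partial sums are K=1: 0.6000, K=2: 0.9600.
K = 2 is the first length at which the sum reaches 0.6667.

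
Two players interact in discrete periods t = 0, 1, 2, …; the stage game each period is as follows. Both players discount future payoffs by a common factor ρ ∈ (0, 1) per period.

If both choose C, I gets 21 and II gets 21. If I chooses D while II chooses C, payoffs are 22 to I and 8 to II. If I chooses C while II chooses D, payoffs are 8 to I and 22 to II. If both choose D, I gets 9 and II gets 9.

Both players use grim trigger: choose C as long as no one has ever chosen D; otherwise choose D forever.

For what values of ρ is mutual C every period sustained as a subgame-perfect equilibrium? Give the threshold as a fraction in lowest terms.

Cooperation forever yields 21 each period: 21/(1−ρ).
Deviating yields 22 once, then 9 forever: 22 + 9ρ/(1−ρ).
No profitable deviation requires 21/(1−ρ) ≥ 22 + 9ρ/(1−ρ).
Multiplying by (1−ρ): 21 ≥ 22(1−ρ) + 9ρ = 22 − 13ρ.
So 13ρ ≥ 1, i.e. ρ ≥ 1/13.

1/13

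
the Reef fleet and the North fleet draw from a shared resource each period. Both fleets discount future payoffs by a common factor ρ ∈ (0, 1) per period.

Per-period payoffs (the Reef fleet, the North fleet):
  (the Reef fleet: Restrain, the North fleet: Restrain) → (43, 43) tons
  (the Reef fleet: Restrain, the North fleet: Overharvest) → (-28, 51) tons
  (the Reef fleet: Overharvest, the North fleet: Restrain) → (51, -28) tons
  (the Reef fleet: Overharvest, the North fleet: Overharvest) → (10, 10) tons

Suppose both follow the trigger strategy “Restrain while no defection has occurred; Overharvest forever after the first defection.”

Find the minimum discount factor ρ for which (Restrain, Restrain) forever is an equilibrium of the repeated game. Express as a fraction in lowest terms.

8/41

Under grim trigger the critical discount factor is (T−C)/(T−P) with T = 51, C = 43, P = 10.
ρ* = (51−43)/(51−10) = 8/41.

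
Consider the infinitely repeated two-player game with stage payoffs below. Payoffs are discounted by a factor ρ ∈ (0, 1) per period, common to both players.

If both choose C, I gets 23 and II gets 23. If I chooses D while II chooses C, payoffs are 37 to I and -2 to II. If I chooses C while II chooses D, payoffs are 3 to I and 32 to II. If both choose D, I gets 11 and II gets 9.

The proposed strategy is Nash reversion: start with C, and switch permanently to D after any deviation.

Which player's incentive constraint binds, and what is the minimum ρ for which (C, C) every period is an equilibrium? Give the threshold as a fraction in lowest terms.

I; ρ ≥ 7/13

I: cooperation gives 23 each period; deviation gives 37 once then 11 forever.
  23/(1−ρ) ≥ 37 + 11ρ/(1−ρ) ⇒ ρ ≥ 14/26 = 7/13.
II: cooperation gives 23 each period; deviation gives 32 once then 9 forever.
  ρ ≥ 9/23.
Both must hold, so the binding constraint is I's: ρ ≥ 7/13.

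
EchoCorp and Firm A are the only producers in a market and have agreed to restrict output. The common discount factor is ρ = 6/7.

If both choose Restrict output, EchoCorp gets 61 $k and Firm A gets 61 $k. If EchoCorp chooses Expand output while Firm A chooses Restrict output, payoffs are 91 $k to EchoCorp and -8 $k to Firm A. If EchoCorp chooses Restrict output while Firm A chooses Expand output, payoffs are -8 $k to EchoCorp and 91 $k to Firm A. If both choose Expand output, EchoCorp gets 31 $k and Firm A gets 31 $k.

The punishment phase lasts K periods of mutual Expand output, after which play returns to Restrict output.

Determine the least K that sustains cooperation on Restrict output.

2

Need Σ_{k=1}^{K} ρ^k ≥ (91−61)/(61−31) = 1.0000 at ρ = 6/7.
At K = 1 the sum is 0.8571 < 1.0000; at K = 2 it is 1.5918 ≥ 1.0000.
So the minimum punishment length is K = 2.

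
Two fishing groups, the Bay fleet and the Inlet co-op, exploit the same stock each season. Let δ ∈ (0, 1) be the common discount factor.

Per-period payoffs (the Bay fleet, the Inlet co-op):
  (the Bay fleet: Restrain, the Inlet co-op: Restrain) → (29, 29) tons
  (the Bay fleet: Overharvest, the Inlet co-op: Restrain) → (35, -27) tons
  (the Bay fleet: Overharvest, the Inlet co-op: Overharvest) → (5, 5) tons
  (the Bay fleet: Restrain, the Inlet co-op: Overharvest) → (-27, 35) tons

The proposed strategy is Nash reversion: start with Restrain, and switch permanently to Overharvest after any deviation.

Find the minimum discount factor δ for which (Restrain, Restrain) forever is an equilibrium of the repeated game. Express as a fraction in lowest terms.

29/(1−δ) ≥ 35 + 5δ/(1−δ)
29 ≥ 35 − 30δ
δ ≥ 6/30 = 1/5.

1/5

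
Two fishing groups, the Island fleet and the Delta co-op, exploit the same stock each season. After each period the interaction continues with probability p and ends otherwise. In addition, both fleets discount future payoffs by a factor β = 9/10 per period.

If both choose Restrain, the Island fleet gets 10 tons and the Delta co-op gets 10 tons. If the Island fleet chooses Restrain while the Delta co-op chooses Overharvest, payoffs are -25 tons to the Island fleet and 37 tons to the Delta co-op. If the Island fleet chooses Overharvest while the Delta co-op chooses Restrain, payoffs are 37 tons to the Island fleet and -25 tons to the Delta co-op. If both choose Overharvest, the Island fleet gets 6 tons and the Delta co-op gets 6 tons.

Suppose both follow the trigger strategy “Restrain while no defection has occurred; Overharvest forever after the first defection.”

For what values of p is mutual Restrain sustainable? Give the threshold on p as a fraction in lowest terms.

Expected continuation weight on next period's payoff is β·p = 9/10·p, which plays the role of the discount factor.
Cooperation requires 9/10·p ≥ (37−10)/(37−6) = 27/31, hence p ≥ 30/31.

30/31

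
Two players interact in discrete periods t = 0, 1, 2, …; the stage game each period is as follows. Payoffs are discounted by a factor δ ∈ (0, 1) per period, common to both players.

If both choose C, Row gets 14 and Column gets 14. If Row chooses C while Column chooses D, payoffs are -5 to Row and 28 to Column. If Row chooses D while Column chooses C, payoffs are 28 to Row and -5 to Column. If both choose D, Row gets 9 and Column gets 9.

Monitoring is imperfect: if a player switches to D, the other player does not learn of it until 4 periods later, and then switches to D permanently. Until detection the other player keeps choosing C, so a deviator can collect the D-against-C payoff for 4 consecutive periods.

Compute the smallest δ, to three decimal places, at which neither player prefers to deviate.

The best deviation is to choose D for all 4 undetected periods, earning 28 each, then 9 forever once detected.
Deviation value: 28(1−δ^4)/(1−δ) + 9δ^4/(1−δ); cooperation value: 14/(1−δ).
IC: 14 ≥ 28(1−δ^4) + 9δ^4 = 28 − 19δ^4.
So δ^4 ≥ 14/19, giving δ ≥ (14/19)^(1/4) ≈ 0.926.

0.926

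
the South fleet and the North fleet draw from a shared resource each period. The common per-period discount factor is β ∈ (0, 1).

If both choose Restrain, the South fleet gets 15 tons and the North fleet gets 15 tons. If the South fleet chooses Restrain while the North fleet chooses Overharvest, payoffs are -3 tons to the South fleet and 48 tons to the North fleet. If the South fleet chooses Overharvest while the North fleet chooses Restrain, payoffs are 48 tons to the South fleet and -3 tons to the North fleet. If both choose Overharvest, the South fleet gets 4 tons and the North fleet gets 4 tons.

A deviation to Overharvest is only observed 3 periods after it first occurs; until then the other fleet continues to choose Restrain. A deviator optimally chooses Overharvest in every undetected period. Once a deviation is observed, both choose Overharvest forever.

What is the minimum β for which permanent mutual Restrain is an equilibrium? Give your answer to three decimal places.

A deviator earns 48 for 3 periods, then 4 forever; cooperating earns 15 forever. Multiplying the IC by (1−β):
15 ≥ 48(1−β^3) + 4β^3, so 44·β^3 ≥ 33 and β^3 ≥ 3/4.
β ≥ (3/4)^(1/3) ≈ 0.909.

0.909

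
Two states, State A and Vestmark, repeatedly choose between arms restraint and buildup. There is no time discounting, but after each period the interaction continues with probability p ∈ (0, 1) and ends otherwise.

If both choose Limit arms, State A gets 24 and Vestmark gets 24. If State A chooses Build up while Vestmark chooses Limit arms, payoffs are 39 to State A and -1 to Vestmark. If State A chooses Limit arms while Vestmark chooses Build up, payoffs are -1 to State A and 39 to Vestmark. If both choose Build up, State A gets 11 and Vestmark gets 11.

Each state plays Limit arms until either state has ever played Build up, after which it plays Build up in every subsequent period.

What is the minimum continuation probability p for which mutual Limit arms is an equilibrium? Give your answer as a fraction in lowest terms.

15/28

Expected cooperation value is 24 + p·24 + p²·24 + … = 24/(1−p); deviation gives 39 + p·11/(1−p).
24 ≥ 39(1−p) + 11p ⇒ 28p ≥ 15 ⇒ p ≥ 15/28.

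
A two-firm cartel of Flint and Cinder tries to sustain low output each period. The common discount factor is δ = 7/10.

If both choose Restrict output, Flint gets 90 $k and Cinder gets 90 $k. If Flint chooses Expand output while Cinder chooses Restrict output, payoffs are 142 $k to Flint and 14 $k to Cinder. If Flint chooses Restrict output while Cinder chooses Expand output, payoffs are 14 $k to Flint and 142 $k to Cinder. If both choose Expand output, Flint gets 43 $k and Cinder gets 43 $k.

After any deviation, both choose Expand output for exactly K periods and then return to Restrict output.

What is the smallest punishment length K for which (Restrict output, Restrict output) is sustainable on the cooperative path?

2

Need Σ_{k=1}^{K} δ^k ≥ (142−90)/(90−43) = 1.1064 at δ = 7/10.
At K = 1 the sum is 0.7000 < 1.1064; at K = 2 it is 1.1900 ≥ 1.1064.
So the minimum punishment length is K = 2.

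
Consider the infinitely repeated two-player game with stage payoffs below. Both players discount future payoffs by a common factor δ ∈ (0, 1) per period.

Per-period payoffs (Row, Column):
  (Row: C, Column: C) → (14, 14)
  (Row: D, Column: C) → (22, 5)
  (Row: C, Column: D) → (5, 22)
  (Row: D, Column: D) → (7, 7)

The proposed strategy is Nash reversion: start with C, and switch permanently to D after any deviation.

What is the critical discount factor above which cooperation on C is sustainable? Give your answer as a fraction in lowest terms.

8/15

Under grim trigger the critical discount factor is (T−C)/(T−P) with T = 22, C = 14, P = 7.
δ* = (22−14)/(22−7) = 8/15.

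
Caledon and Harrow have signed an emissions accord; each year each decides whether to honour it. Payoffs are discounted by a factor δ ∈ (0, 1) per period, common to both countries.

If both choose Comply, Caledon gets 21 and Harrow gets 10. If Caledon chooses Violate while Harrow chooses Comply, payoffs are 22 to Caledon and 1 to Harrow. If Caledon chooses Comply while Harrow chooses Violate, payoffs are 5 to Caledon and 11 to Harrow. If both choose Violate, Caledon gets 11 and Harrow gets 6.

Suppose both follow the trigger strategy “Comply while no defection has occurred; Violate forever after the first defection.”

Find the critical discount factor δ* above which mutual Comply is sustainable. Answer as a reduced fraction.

Caledon: cooperation gives 21 each period; deviation gives 22 once then 11 forever.
  21/(1−δ) ≥ 22 + 11δ/(1−δ) ⇒ δ ≥ 1/11.
Harrow: cooperation gives 10 each period; deviation gives 11 once then 6 forever.
  δ ≥ 1/5.
Both must hold, so the binding constraint is Harrow's: δ ≥ 1/5.

1/5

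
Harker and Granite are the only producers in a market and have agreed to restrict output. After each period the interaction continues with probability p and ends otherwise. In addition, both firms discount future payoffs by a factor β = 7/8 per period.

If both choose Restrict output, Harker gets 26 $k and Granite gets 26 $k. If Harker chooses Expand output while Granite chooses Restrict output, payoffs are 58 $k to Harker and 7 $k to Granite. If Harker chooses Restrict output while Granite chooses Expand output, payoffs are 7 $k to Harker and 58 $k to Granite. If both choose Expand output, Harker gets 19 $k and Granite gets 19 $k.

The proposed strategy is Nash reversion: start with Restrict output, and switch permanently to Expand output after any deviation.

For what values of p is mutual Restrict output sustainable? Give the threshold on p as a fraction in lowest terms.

With continuation probability p and discount β, the effective per-period discount factor is βp.
Grim-trigger IC: βp ≥ (58−26)/(58−19) = 32/39.
So p ≥ (32/39)/(7/8) = 256/273.

256/273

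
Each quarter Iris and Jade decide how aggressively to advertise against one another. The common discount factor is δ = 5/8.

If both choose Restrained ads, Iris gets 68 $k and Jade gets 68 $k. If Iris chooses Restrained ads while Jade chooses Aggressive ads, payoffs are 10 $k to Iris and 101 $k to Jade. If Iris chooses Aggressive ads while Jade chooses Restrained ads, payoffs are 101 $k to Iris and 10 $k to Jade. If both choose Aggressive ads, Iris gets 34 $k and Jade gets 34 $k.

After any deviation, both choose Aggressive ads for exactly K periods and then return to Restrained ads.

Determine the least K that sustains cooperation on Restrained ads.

2

No profitable deviation requires (68−34)(δ+…+δ^K) ≥ 101−68, i.e. δ+…+δ^K ≥ 33/34 ≈ 0.9706.
With δ = 5/8, the partial sums are K=1: 0.6250, K=2: 1.0156.
K = 2 is the first length at which the sum reaches 0.9706.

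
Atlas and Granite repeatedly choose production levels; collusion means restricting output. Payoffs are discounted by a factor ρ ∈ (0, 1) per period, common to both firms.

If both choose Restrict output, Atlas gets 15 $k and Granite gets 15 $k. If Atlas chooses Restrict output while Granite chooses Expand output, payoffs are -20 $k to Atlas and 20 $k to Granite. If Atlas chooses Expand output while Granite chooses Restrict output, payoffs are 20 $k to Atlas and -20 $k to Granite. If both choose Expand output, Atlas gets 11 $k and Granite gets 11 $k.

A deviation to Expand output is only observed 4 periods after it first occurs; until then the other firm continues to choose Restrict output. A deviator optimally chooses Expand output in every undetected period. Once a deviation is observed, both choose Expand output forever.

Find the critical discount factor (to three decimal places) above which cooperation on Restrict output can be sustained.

A deviator earns 20 for 4 periods, then 11 forever; cooperating earns 15 forever. Multiplying the IC by (1−ρ):
15 ≥ 20(1−ρ^4) + 11ρ^4, so 9·ρ^4 ≥ 5 and ρ^4 ≥ 5/9.
ρ ≥ (5/9)^(1/4) ≈ 0.863.

0.863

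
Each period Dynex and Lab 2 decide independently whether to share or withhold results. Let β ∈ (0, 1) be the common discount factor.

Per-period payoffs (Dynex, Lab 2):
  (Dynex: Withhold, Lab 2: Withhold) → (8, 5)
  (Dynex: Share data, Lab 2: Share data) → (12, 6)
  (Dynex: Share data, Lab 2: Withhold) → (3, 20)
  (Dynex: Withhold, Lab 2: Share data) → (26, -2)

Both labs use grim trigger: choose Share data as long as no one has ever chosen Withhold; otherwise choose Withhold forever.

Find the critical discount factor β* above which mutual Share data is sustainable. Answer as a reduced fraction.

Dynex's threshold: (26−12)/(26−8) = 7/9.
Lab 2's threshold: (20−6)/(20−5) = 14/15.
7/9 < 14/15, so Lab 2 binds and β* = 14/15.

14/15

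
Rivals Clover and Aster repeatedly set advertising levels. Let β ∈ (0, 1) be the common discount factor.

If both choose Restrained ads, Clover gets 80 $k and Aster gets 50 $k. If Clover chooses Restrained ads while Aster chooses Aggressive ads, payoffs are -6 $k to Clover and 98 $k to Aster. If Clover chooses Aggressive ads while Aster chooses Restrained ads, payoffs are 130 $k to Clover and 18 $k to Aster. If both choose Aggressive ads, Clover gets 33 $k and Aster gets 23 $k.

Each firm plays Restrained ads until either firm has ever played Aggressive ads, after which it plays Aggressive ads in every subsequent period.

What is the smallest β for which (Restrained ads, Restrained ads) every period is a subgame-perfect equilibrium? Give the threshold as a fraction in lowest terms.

Clover's threshold: (130−80)/(130−33) = 50/97.
Aster's threshold: (98−50)/(98−23) = 16/25.
50/97 < 16/25, so Aster binds and β* = 16/25.

16/25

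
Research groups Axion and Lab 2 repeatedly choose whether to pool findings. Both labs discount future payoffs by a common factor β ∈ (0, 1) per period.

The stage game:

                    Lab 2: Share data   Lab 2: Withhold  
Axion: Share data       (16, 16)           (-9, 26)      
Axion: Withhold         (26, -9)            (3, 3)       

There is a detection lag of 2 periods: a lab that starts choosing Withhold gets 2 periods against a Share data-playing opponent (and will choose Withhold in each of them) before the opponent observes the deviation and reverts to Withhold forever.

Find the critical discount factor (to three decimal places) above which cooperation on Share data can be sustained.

0.659

Deviating for the 2 undetected periods gains 26−16 = 10 per period over cooperation, then loses 16−3 = 13 per period forever once punishment starts.
Gain: 10(1 + β + … + β^1); loss: 13·β^2/(1−β).
No profitable deviation ⇔ 10(1−β^2) ≤ 13·β^2, i.e. β^2 ≥ 10/(10+13) = 10/23.
Hence β ≥ (10/23)^(1/2) ≈ 0.659.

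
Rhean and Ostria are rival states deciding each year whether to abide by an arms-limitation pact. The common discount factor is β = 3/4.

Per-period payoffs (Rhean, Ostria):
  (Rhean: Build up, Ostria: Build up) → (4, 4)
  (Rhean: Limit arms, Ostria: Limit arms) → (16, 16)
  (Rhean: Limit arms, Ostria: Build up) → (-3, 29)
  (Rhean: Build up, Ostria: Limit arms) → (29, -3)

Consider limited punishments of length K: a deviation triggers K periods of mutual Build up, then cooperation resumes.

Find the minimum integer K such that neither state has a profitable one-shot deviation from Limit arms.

No profitable deviation requires (16−4)(β+…+β^K) ≥ 29−16, i.e. β+…+β^K ≥ 13/12 ≈ 1.0833.
With β = 3/4, the partial sums are K=1: 0.7500, K=2: 1.3125.
K = 2 is the first length at which the sum reaches 1.0833.

2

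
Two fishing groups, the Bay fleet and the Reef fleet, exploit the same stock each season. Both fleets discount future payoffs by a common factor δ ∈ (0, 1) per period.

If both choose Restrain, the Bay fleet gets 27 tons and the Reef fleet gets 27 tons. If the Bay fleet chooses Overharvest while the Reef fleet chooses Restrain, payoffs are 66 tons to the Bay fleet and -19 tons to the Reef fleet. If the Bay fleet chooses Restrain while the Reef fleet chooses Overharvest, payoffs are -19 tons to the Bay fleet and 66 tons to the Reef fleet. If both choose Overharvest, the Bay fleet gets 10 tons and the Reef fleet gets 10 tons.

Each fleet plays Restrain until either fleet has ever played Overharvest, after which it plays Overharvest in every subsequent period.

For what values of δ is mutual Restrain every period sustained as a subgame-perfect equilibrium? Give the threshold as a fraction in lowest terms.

27/(1−δ) ≥ 66 + 10δ/(1−δ)
27 ≥ 66 − 56δ
δ ≥ 39/56.

39/56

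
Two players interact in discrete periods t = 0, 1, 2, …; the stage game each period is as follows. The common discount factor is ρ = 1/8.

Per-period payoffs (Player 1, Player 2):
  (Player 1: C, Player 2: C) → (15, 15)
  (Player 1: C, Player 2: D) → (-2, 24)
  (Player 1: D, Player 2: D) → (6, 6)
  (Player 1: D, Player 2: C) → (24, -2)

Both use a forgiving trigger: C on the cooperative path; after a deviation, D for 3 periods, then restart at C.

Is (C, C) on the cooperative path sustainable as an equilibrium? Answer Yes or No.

No

Comparing payoff streams over the 4 periods until play realigns: cooperate → 15(1+ρ+…+ρ^3); deviate → 24 + 6(ρ+…+ρ^3).
Cooperation is sustained iff (15−6)(ρ+…+ρ^3) ≥ 24−15.
ρ+…+ρ^3 = 1/8·(1−(1/8)^3)/(1−1/8) = 0.1426, and (24−15)/(15−6) = 1.0000.
0.1426 < 1.0000, so cooperation is not sustainable.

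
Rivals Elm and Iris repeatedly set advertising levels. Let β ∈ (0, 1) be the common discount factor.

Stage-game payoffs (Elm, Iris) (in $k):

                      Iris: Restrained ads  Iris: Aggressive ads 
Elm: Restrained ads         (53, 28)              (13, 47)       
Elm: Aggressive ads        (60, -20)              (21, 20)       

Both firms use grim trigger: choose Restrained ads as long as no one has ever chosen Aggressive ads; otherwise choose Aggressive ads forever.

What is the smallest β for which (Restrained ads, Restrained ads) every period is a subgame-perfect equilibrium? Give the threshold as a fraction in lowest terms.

Elm: cooperation gives 53 each period; deviation gives 60 once then 21 forever.
  53/(1−β) ≥ 60 + 21β/(1−β) ⇒ β ≥ 7/39.
Iris: cooperation gives 28 each period; deviation gives 47 once then 20 forever.
  β ≥ 19/27.
Both must hold, so the binding constraint is Iris's: β ≥ 19/27.

19/27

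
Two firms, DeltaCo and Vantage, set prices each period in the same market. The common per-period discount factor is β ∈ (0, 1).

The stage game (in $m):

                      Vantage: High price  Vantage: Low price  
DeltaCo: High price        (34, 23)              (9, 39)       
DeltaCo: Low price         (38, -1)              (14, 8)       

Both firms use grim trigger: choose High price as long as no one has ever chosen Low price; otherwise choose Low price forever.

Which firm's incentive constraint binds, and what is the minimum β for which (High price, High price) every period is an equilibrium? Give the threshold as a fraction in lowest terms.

For DeltaCo: deviation gain 38−34 = 4, per-period punishment loss 34−14 = 20. IC gives β ≥ 4/24 = 1/6.
For Vantage: gain 16, loss 15 per period, so β ≥ 16/31.
The tighter constraint is Vantage's, so cooperation needs β ≥ 16/31.

Vantage; β ≥ 16/31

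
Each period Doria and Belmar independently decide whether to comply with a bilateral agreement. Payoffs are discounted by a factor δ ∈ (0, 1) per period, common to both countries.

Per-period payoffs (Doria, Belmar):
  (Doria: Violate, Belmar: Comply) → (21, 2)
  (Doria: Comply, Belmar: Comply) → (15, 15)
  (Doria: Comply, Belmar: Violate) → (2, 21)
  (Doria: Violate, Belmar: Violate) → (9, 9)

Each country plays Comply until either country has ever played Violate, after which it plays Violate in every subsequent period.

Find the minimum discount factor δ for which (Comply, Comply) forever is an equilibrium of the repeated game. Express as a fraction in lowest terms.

15/(1−δ) ≥ 21 + 9δ/(1−δ)
15 ≥ 21 − 12δ
δ ≥ 6/12 = 1/2.

1/2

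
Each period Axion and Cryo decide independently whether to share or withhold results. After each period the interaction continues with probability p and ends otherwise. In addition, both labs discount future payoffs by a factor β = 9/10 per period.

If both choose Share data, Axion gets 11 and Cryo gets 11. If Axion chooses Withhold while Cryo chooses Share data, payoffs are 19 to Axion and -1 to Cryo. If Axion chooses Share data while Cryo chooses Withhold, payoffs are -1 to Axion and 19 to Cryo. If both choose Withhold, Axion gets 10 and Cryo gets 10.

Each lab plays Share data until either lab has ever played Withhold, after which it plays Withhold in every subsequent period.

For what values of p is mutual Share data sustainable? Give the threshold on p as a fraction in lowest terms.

Expected continuation weight on next period's payoff is β·p = 9/10·p, which plays the role of the discount factor.
Cooperation requires 9/10·p ≥ (19−11)/(19−10) = 8/9, hence p ≥ 80/81.

80/81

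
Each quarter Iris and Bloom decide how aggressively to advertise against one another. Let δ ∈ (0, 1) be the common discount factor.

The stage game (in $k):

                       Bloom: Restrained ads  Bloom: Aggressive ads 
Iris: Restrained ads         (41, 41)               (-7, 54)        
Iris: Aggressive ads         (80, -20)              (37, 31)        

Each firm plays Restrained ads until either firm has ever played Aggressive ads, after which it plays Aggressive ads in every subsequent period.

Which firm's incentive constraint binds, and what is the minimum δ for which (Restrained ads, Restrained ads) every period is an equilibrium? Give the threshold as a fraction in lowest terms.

Iris; δ ≥ 39/43

Iris's threshold: (80−41)/(80−37) = 39/43.
Bloom's threshold: (54−41)/(54−31) = 13/23.
39/43 > 13/23, so Iris binds and δ* = 39/43.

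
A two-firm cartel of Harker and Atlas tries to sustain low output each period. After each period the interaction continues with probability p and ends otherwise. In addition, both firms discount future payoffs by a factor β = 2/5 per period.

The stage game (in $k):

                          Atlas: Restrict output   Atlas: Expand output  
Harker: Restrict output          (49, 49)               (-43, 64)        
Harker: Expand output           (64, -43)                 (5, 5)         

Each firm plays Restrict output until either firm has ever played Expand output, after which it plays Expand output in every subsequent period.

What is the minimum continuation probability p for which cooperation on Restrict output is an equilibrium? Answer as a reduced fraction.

Expected continuation weight on next period's payoff is β·p = 2/5·p, which plays the role of the discount factor.
Cooperation requires 2/5·p ≥ (64−49)/(64−5) = 15/59, hence p ≥ 75/118.

75/118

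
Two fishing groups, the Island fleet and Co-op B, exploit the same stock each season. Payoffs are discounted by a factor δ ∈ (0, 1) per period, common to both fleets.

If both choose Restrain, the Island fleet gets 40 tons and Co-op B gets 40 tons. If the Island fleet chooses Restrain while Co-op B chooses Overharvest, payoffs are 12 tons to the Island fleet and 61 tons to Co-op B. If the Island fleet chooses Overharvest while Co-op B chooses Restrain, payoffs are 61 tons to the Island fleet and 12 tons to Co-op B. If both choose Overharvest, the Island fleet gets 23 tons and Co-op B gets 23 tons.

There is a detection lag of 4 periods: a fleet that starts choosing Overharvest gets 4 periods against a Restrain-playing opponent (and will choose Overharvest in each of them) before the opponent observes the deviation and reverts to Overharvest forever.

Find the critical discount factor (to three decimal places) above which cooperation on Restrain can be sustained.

0.862

Deviating for the 4 undetected periods gains 61−40 = 21 per period over cooperation, then loses 40−23 = 17 per period forever once punishment starts.
Gain: 21(1 + δ + … + δ^3); loss: 17·δ^4/(1−δ).
No profitable deviation ⇔ 21(1−δ^4) ≤ 17·δ^4, i.e. δ^4 ≥ 21/(21+17) = 21/38.
Hence δ ≥ (21/38)^(1/4) ≈ 0.862.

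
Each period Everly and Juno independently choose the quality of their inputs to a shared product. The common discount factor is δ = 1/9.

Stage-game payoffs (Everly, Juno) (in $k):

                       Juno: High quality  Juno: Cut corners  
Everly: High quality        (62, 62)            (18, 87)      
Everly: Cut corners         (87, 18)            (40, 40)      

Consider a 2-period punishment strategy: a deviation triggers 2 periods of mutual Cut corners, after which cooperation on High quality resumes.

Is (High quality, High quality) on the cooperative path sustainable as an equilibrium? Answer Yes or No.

No

A one-shot deviation gives 87 now, then 40 for 2 periods, then back to 62.
Gain from deviating: (87−62) today; loss: (62−40) in each of the next 2 periods.
No-deviation condition: (62−40)(δ+…+δ^2) ≥ 87−62, i.e. δ+…+δ^2 ≥ 25/22.
At δ = 1/9: δ+…+δ^2 = 0.1235 < 1.1364.
So cooperation is not sustainable.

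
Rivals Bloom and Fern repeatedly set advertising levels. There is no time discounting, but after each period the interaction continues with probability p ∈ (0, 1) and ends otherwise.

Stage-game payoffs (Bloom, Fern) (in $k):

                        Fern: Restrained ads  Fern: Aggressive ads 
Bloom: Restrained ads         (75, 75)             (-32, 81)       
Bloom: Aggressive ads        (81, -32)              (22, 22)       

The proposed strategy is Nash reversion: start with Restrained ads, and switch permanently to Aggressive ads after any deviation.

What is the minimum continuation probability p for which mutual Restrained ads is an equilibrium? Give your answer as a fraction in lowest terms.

Expected cooperation value is 75 + p·75 + p²·75 + … = 75/(1−p); deviation gives 81 + p·22/(1−p).
75 ≥ 81(1−p) + 22p ⇒ 59p ≥ 6 ⇒ p ≥ 6/59.

6/59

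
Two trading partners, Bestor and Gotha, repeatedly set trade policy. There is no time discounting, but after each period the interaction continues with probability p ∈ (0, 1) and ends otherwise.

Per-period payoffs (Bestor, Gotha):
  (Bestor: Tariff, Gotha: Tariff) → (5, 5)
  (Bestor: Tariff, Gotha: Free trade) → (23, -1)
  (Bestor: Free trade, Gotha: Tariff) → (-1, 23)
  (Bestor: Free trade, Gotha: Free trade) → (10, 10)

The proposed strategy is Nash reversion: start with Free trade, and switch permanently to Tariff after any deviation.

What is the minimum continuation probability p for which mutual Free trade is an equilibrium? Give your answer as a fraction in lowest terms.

Expected cooperation value is 10 + p·10 + p²·10 + … = 10/(1−p); deviation gives 23 + p·5/(1−p).
10 ≥ 23(1−p) + 5p ⇒ 18p ≥ 13 ⇒ p ≥ 13/18.

13/18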